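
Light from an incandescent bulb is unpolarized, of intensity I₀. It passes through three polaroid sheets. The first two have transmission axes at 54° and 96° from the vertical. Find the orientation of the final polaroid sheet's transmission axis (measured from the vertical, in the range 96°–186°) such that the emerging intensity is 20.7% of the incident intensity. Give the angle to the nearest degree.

Unpolarized light through the first polarizer → I₁ = ½ I₀, now polarized at 54°.
I₂ = I₁ cos²(96° − 54°) = 0.5 I₀ · cos²(42°) = 0.2761 I₀.
Need I₃/I₀ = 0.207, so cos²(θ − 96°) = 0.207 / 0.2761 = 0.7496.
θ − 96° = arccos(√0.7496) = 30.0°, giving θ ≈ 96 + 30.0 = 126.0°.

θ ≈ 126°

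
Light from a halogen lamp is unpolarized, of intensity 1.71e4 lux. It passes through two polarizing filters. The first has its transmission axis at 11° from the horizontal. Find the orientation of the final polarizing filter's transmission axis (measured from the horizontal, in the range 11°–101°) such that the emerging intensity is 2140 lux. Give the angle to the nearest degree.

θ ≈ 71°

Unpolarized light through the first polarizer → I₁ = ½ I₀, now polarized at 11°.
Target fraction: 2140 / 1.71e4 lux = 0.1251 of I₀.
Need I₂/I₀ = 0.1251, so cos²(θ − 11°) = 0.1251 / 0.5 = 0.2503.
θ − 11° = arccos(√0.2503) = 60.0°, giving θ ≈ 11 + 60.0 = 71.0°.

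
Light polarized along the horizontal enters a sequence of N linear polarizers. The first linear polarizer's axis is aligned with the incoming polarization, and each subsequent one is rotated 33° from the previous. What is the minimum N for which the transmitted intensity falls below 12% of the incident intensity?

N = 8

First polarizer is aligned with the polarization: full transmission.
Each further stage multiplies by cos²(33°) = 0.7034.
After N polarizers: T = 0.7034^(N−1). Require T < 0.12 ⇒ N−1 > ln(0.12)/ln(0.7034) = 6.03, so N−1 ≥ 7 and N = 8.
Check: N=8 gives T = 0.08517 < 0.12; N=7 gives T = 0.1211.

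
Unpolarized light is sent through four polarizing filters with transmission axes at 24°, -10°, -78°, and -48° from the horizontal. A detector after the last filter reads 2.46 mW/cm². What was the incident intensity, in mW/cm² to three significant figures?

I₀ ≈ 68.0 mW/cm²

Unpolarized light through the first polarizer → I₁ = ½ I₀, now polarized at 24°.
I₂ = I₁ cos²(-10° − 24°) = 0.5 I₀ · cos²(34°) = 0.3437 I₀.
I₃ = I₂ cos²(-78° + 10°) = 0.3437 I₀ · cos²(68°) = 0.04822 I₀.
I₄ = I₃ cos²(-48° + 78°) = 0.04822 I₀ · cos²(30°) = 0.03617 I₀.
So 2.46 mW/cm² = 0.03617 I₀, giving I₀ = 2.46/0.03617 = 68.01 mW/cm².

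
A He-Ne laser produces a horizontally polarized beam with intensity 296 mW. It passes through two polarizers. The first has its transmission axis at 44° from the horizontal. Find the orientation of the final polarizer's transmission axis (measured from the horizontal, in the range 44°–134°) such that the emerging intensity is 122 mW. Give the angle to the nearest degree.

θ ≈ 71°

I₁ = I₀ cos²(44° − 0°) = I₀ cos²(44°) = 0.5174 I₀.
Target fraction: 122 / 296 mW = 0.4122 of I₀.
Need I₂/I₀ = 0.4122, so cos²(θ − 44°) = 0.4122 / 0.5174 = 0.7965.
θ − 44° = arccos(√0.7965) = 26.8°, giving θ ≈ 44 + 26.8 = 70.8°.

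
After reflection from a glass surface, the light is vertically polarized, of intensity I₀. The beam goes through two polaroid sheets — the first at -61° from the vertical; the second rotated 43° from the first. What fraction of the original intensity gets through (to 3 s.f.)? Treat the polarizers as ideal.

I₁ = I₀ cos²(-61° − 0°) = I₀ cos²(61°) = 0.235 I₀.
I₂ = I₁ cos²(43°) = 0.235 · 0.5349 I₀ = 0.1257 I₀.
Transmitted fraction = 0.1257.

≈ 0.126 I₀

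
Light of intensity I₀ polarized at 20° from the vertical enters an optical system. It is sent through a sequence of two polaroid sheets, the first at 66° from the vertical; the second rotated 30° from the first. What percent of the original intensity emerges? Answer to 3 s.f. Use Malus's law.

By Malus's law, I₁ = I₀ cos²(66° − 20°) = I₀ cos²(46°) = 0.4826 I₀.
I₂ = I₁ cos²(30°) = 0.4826 · 0.75 I₀ = 0.3619 I₀.
That is 36.19% of the incident intensity.

≈ 36.2%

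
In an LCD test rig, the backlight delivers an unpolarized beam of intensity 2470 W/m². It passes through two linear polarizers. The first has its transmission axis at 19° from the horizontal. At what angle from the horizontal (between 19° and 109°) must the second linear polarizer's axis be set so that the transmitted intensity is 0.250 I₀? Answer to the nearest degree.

Unpolarized light through the first polarizer → I₁ = ½ I₀, now polarized at 19°.
Need I₂/I₀ = 0.25, so cos²(θ − 19°) = 0.25 / 0.5 = 0.5.
θ − 19° = arccos(√0.5) = 45.0°, giving θ ≈ 19 + 45.0 = 64.0°.

θ ≈ 64°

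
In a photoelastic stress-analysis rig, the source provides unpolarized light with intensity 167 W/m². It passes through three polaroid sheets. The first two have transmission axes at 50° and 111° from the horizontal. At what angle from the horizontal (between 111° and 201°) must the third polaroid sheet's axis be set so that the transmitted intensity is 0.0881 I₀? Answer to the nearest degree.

θ ≈ 141°

Unpolarized light through the first polarizer → I₁ = ½ I₀, now polarized at 50°.
I₂ = I₁ cos²(111° − 50°) = 0.5 I₀ · cos²(61°) = 0.1175 I₀.
Need I₃/I₀ = 0.0881, so cos²(θ − 111°) = 0.0881 / 0.1175 = 0.7497.
θ − 111° = arccos(√0.7497) = 30.0°, giving θ ≈ 111 + 30.0 = 141.0°.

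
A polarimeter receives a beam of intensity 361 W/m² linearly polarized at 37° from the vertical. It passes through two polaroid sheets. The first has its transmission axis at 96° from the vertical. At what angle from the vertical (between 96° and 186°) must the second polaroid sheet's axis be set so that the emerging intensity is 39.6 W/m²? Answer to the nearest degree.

θ ≈ 146°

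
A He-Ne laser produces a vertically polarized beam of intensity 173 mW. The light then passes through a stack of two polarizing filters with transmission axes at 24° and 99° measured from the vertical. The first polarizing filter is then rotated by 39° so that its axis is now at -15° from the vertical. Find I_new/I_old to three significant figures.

I_new/I_old ≈ 2.76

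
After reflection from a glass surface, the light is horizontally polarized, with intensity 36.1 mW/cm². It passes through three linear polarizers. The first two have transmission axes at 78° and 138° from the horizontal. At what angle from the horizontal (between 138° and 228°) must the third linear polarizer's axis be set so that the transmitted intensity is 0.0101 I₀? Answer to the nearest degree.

By Malus's law, I₁ = I₀ cos²(78° − 0°) = I₀ cos²(78°) = 0.04323 I₀.
I₂ = I₁ cos²(138° − 78°) = 0.04323 I₀ · cos²(60°) = 0.01081 I₀.
Need I₃/I₀ = 0.0101, so cos²(θ − 138°) = 0.0101 / 0.01081 = 0.9346.
θ − 138° = arccos(√0.9346) = 14.8°, giving θ ≈ 138 + 14.8 = 152.8°.

θ ≈ 153°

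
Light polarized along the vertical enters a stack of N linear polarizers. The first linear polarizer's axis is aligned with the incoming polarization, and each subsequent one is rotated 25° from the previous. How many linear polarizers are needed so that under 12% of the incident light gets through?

First polarizer is aligned with the polarization: full transmission.
Each further stage multiplies by cos²(25°) = 0.8214.
After N polarizers: T = 0.8214^(N−1). Require T < 0.12 ⇒ N−1 > ln(0.12)/ln(0.8214) = 10.78, so N−1 ≥ 11 and N = 12.
Check: N=12 gives T = 0.1148 < 0.12; N=11 gives T = 0.1398.

N = 12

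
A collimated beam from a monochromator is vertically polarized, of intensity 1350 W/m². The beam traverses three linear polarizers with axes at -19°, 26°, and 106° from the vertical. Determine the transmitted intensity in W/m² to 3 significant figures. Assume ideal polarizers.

I ≈ 18.2 W/m²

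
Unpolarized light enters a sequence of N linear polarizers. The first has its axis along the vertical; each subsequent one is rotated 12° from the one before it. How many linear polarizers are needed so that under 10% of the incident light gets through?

N = 38

First polarizer halves the unpolarized light: factor 1/2.
Each further stage multiplies by cos²(12°) = 0.9568.
After N polarizers: T = 0.5·0.9568^(N−1). Require T < 0.10 ⇒ N−1 > ln(0.10/0.5)/ln(0.9568) = 36.42, so N−1 ≥ 37 and N = 38.
Check: N=38 gives T = 0.09748 < 0.10; N=37 gives T = 0.1019.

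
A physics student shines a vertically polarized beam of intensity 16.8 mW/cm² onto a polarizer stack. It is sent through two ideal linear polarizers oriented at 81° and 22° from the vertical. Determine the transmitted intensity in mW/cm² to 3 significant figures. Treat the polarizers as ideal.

By Malus's law, I₁ = 16.8 mW/cm² · cos²(81°) = 0.4111 mW/cm².
I₂ = I₁ · cos²(59°) = 0.4111 · 0.2653 = 0.1091 mW/cm².

I ≈ 0.109 mW/cm²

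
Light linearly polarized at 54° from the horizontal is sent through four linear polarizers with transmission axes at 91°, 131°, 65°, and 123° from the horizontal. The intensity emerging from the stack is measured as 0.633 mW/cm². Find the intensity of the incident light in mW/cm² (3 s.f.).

I₀ ≈ 36.4 mW/cm²

I₁ = I₀ cos²(91° − 54°) = I₀ cos²(37°) = 0.6378 I₀.
I₂ = I₁ cos²(131° − 91°) = 0.6378 I₀ · cos²(40°) = 0.3743 I₀.
I₃ = I₂ cos²(65° − 131°) = 0.3743 I₀ · cos²(66°) = 0.06192 I₀.
I₄ = I₃ cos²(123° − 65°) = 0.06192 I₀ · cos²(58°) = 0.01739 I₀.
So 0.633 mW/cm² = 0.01739 I₀, giving I₀ = 0.633/0.01739 = 36.4 mW/cm².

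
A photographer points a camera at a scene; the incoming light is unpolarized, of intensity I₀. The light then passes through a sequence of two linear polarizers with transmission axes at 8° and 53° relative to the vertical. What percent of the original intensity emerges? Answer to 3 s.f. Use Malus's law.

Unpolarized light through the first polarizer → I₁ = ½ I₀, now polarized at 8°.
I₂ = I₁ cos²(53° − 8°) = 0.5 I₀ · cos²(45°) = 0.25 I₀.
That is 25% of the incident intensity.

≈ 25.0%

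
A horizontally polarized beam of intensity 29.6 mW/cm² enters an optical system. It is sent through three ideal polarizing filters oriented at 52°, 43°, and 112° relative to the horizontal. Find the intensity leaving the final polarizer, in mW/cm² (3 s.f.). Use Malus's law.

I ≈ 1.41 mW/cm²

By Malus's law, I₁ = 29.6 mW/cm² · cos²(52°) = 11.22 mW/cm².
I₂ = I₁ · cos²(9°) = 11.22 · 0.9755 = 10.94 mW/cm².
I₃ = I₂ · cos²(69°) = 10.94 · 0.1284 = 1.406 mW/cm².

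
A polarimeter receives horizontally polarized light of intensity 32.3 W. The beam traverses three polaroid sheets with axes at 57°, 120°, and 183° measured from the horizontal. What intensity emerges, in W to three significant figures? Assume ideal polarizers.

I₁ = 32.3 W · cos²(57°) = 9.581 W.
I₂ = I₁ · cos²(63°) = 9.581 · 0.2061 = 1.975 W.
I₃ = I₂ · cos²(63°) = 1.975 · 0.2061 = 0.407 W.

I ≈ 0.407 W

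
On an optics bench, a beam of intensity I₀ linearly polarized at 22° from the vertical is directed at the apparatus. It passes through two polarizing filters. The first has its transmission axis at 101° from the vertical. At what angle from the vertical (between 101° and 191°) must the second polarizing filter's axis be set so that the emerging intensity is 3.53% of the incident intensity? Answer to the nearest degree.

θ ≈ 111°

I₁ = I₀ cos²(101° − 22°) = I₀ cos²(79°) = 0.03641 I₀.
Need I₂/I₀ = 0.0353, so cos²(θ − 101°) = 0.0353 / 0.03641 = 0.9696.
θ − 101° = arccos(√0.9696) = 10.0°, giving θ ≈ 101 + 10.0 = 111.0°.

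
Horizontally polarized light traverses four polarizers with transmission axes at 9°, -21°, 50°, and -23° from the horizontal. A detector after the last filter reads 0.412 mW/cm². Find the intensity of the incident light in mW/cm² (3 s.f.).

I₀ ≈ 62.2 mW/cm²

I₁ = I₀ cos²(9° − 0°) = I₀ cos²(9°) = 0.9755 I₀.
I₂ = I₁ cos²(-21° − 9°) = 0.9755 I₀ · cos²(30°) = 0.7316 I₀.
I₃ = I₂ cos²(50° + 21°) = 0.7316 I₀ · cos²(71°) = 0.07755 I₀.
I₄ = I₃ cos²(-23° − 50°) = 0.07755 I₀ · cos²(73°) = 0.006629 I₀.
So 0.412 mW/cm² = 0.006629 I₀, giving I₀ = 0.412/0.006629 = 62.15 mW/cm².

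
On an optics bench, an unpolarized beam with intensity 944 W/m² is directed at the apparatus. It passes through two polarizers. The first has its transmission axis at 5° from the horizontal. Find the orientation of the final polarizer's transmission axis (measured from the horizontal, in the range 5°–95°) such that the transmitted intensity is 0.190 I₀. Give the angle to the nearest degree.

θ ≈ 57°

Unpolarized light through the first polarizer → I₁ = ½ I₀, now polarized at 5°.
Need I₂/I₀ = 0.19, so cos²(θ − 5°) = 0.19 / 0.5 = 0.38.
θ − 5° = arccos(√0.38) = 51.9°, giving θ ≈ 5 + 51.9 = 56.9°.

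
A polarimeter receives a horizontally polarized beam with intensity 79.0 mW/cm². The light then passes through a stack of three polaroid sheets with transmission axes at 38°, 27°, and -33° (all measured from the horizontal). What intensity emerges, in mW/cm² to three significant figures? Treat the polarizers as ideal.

I ≈ 11.8 mW/cm²

By Malus's law, I₁ = 79.0 mW/cm² · cos²(38°) = 49.06 mW/cm².
I₂ = I₁ · cos²(11°) = 49.06 · 0.9636 = 47.27 mW/cm².
I₃ = I₂ · cos²(60°) = 47.27 · 0.25 = 11.82 mW/cm².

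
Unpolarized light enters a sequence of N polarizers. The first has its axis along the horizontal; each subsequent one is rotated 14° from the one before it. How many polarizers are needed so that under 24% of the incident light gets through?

First polarizer halves the unpolarized light: factor 1/2.
Each further stage multiplies by cos²(14°) = 0.9415.
After N polarizers: T = 0.5·0.9415^(N−1). Require T < 0.24 ⇒ N−1 > ln(0.24/0.5)/ln(0.9415) = 12.17, so N−1 ≥ 13 and N = 14.
Check: N=14 gives T = 0.2283 < 0.24; N=13 gives T = 0.2425.

N = 14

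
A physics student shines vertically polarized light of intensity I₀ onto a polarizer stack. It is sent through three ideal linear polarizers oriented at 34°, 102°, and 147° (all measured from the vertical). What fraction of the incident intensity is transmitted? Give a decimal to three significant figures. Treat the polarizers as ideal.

≈ 0.0482 I₀

I₁ = I₀ cos²(34° − 0°) = I₀ cos²(34°) = 0.6873 I₀.
I₂ = I₁ cos²(102° − 34°) = 0.6873 I₀ · cos²(68°) = 0.09645 I₀.
I₃ = I₂ cos²(147° − 102°) = 0.09645 I₀ · cos²(45°) = 0.04822 I₀.
Transmitted fraction = 0.04822.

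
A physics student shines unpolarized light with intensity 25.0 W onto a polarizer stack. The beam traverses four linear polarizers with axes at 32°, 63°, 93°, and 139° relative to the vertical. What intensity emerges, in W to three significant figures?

I ≈ 3.32 W

Unpolarized light through the first polarizer → I₁ = 25.0 W/2 = 12.5 W, polarized at 32°.
I₂ = I₁ · cos²(31°) = 12.5 · 0.7347 = 9.184 W.
I₃ = I₂ · cos²(30°) = 9.184 · 0.75 = 6.888 W.
I₄ = I₃ · cos²(46°) = 6.888 · 0.4826 = 3.324 W.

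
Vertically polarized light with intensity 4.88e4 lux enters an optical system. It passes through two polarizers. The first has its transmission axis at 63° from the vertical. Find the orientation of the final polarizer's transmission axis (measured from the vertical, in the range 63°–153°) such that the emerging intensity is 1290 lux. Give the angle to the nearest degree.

θ ≈ 132°

I₁ = I₀ cos²(63° − 0°) = I₀ cos²(63°) = 0.2061 I₀.
Target fraction: 1290 / 4.88e4 lux = 0.02643 of I₀.
Need I₂/I₀ = 0.02643, so cos²(θ − 63°) = 0.02643 / 0.2061 = 0.1283.
θ − 63° = arccos(√0.1283) = 69.0°, giving θ ≈ 63 + 69.0 = 132.0°.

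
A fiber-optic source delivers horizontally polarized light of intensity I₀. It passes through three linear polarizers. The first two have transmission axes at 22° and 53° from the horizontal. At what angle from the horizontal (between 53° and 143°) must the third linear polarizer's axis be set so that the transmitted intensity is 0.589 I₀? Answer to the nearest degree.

By Malus's law, I₁ = I₀ cos²(22° − 0°) = I₀ cos²(22°) = 0.8597 I₀.
I₂ = I₁ cos²(53° − 22°) = 0.8597 I₀ · cos²(31°) = 0.6316 I₀.
Need I₃/I₀ = 0.589, so cos²(θ − 53°) = 0.589 / 0.6316 = 0.9325.
θ − 53° = arccos(√0.9325) = 15.1°, giving θ ≈ 53 + 15.1 = 68.1°.

θ ≈ 68°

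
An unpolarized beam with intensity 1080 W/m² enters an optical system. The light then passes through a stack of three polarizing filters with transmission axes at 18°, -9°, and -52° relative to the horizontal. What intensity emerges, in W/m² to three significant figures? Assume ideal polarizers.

Unpolarized light through the first polarizer → I₁ = 1080 W/m²/2 = 540 W/m², polarized at 18°.
I₂ = I₁ · cos²(27°) = 540 · 0.7939 = 428.7 W/m².
I₃ = I₂ · cos²(43°) = 428.7 · 0.5349 = 229.3 W/m².

I ≈ 229 W/m²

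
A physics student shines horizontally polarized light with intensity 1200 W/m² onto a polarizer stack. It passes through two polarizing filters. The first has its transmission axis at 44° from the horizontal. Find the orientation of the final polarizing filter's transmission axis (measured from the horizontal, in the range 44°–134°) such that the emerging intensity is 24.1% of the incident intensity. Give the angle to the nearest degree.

By Malus's law, I₁ = I₀ cos²(44° − 0°) = I₀ cos²(44°) = 0.5174 I₀.
Need I₂/I₀ = 0.241, so cos²(θ − 44°) = 0.241 / 0.5174 = 0.4657.
θ − 44° = arccos(√0.4657) = 47.0°, giving θ ≈ 44 + 47.0 = 91.0°.

θ ≈ 91°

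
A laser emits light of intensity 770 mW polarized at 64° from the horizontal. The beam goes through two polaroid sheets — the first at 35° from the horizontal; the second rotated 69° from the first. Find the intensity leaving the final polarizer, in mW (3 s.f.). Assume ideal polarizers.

By Malus's law, I₁ = 770 mW · cos²(29°) = 589 mW.
I₂ = I₁ · cos²(69°) = 589 · 0.1284 = 75.65 mW.

I ≈ 75.6 mW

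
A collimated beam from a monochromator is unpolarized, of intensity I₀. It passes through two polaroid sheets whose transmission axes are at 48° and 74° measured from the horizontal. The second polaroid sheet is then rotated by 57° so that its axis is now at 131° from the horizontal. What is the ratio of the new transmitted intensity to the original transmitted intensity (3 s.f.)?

I_new/I_old ≈ 0.0184

Before rotation:
Unpolarized light through the first polarizer → I₁ = ½ I₀, now polarized at 48°.
I₂ = I₁ cos²(74° − 48°) = 0.5 I₀ · cos²(26°) = 0.4039 I₀.
After rotation:
Unpolarized light through the first polarizer → I₁ = ½ I₀, now polarized at 48°.
I₂ = I₁ cos²(131° − 48°) = 0.5 I₀ · cos²(83°) = 0.007426 I₀.
Ratio = 0.007426 / 0.4039 = 0.01839.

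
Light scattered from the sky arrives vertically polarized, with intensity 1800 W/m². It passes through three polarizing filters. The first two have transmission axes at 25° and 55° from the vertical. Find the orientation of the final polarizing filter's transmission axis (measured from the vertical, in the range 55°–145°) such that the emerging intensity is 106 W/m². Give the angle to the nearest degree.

I₁ = I₀ cos²(25° − 0°) = I₀ cos²(25°) = 0.8214 I₀.
I₂ = I₁ cos²(55° − 25°) = 0.8214 I₀ · cos²(30°) = 0.616 I₀.
Target fraction: 106 / 1800 W/m² = 0.05889 of I₀.
Need I₃/I₀ = 0.05889, so cos²(θ − 55°) = 0.05889 / 0.616 = 0.09559.
θ − 55° = arccos(√0.09559) = 72.0°, giving θ ≈ 55 + 72.0 = 127.0°.

θ ≈ 127°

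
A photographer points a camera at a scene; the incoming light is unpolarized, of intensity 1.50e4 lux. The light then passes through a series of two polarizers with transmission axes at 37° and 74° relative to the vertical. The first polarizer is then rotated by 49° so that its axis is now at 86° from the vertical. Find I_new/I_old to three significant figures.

I_new/I_old ≈ 1.50

Before rotation:
Unpolarized light through the first polarizer → I₁ = ½ I₀, now polarized at 37°.
I₂ = I₁ cos²(74° − 37°) = 0.5 I₀ · cos²(37°) = 0.3189 I₀.
After rotation:
Unpolarized light through the first polarizer → I₁ = ½ I₀, now polarized at 86°.
I₂ = I₁ cos²(74° − 86°) = 0.5 I₀ · cos²(12°) = 0.4784 I₀.
Ratio = 0.4784 / 0.3189 = 1.5.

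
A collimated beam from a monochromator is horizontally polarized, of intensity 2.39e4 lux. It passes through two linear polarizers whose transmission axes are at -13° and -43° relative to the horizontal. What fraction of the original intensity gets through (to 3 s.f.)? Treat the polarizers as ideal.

I₁ = 2.39e4 lux · cos²(13°) = 2.269e+04 lux.
I₂ = I₁ · cos²(30°) = 2.269e+04 · 0.75 = 1.702e+04 lux.
Transmitted fraction = 0.712.

I/I₀ ≈ 0.712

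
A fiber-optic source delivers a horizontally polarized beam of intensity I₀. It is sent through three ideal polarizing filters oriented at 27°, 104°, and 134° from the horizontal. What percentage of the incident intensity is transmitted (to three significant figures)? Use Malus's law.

≈ 3.01%

By Malus's law, I₁ = I₀ cos²(27° − 0°) = I₀ cos²(27°) = 0.7939 I₀.
I₂ = I₁ cos²(104° − 27°) = 0.7939 I₀ · cos²(77°) = 0.04017 I₀.
I₃ = I₂ cos²(134° − 104°) = 0.04017 I₀ · cos²(30°) = 0.03013 I₀.
That is 3.013% of the incident intensity.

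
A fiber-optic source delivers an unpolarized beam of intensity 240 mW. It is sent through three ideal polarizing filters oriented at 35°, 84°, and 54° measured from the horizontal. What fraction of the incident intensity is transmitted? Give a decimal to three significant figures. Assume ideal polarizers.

I/I₀ ≈ 0.161

Unpolarized light through the first polarizer → I₁ = 240 mW/2 = 120 mW, polarized at 35°.
I₂ = I₁ · cos²(49°) = 120 · 0.4304 = 51.65 mW.
I₃ = I₂ · cos²(30°) = 51.65 · 0.75 = 38.74 mW.
Transmitted fraction = 0.1614.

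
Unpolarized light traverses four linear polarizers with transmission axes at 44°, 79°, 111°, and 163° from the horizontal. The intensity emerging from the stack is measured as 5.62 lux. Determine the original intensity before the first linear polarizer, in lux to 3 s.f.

I₀ ≈ 61.4 lux

Unpolarized light through the first polarizer → I₁ = ½ I₀, now polarized at 44°.
I₂ = I₁ cos²(79° − 44°) = 0.5 I₀ · cos²(35°) = 0.3355 I₀.
I₃ = I₂ cos²(111° − 79°) = 0.3355 I₀ · cos²(32°) = 0.2413 I₀.
I₄ = I₃ cos²(163° − 111°) = 0.2413 I₀ · cos²(52°) = 0.09146 I₀.
So 5.62 lux = 0.09146 I₀, giving I₀ = 5.62/0.09146 = 61.45 lux.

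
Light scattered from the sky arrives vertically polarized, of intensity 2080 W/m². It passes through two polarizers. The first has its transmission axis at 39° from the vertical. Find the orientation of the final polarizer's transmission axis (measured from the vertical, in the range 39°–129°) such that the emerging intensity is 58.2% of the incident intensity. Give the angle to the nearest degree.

θ ≈ 50°

By Malus's law, I₁ = I₀ cos²(39° − 0°) = I₀ cos²(39°) = 0.604 I₀.
Need I₂/I₀ = 0.582, so cos²(θ − 39°) = 0.582 / 0.604 = 0.9636.
θ − 39° = arccos(√0.9636) = 11.0°, giving θ ≈ 39 + 11.0 = 50.0°.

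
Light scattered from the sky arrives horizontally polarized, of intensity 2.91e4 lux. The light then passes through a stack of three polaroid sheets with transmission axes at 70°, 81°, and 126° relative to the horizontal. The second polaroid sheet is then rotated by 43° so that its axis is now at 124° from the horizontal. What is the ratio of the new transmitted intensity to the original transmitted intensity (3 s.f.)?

I_new/I_old ≈ 0.716

Before rotation:
I₁ = I₀ cos²(70° − 0°) = I₀ cos²(70°) = 0.117 I₀.
I₂ = I₁ cos²(81° − 70°) = 0.117 I₀ · cos²(11°) = 0.1127 I₀.
I₃ = I₂ cos²(126° − 81°) = 0.1127 I₀ · cos²(45°) = 0.05636 I₀.
After rotation:
I₁ = I₀ cos²(70° − 0°) = I₀ cos²(70°) = 0.117 I₀.
I₂ = I₁ cos²(124° − 70°) = 0.117 I₀ · cos²(54°) = 0.04041 I₀.
I₃ = I₂ cos²(126° − 124°) = 0.04041 I₀ · cos²(2°) = 0.04037 I₀.
Ratio = 0.04037 / 0.05636 = 0.7162.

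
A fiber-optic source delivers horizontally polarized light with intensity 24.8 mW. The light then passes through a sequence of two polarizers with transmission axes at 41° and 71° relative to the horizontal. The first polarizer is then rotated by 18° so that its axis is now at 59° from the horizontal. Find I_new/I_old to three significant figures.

I_new/I_old ≈ 0.594

Before rotation:
By Malus's law, I₁ = I₀ cos²(41° − 0°) = I₀ cos²(41°) = 0.5696 I₀.
I₂ = I₁ cos²(71° − 41°) = 0.5696 I₀ · cos²(30°) = 0.4272 I₀.
After rotation:
I₁ = I₀ cos²(59° − 0°) = I₀ cos²(59°) = 0.2653 I₀.
I₂ = I₁ cos²(71° − 59°) = 0.2653 I₀ · cos²(12°) = 0.2538 I₀.
Ratio = 0.2538 / 0.4272 = 0.5941.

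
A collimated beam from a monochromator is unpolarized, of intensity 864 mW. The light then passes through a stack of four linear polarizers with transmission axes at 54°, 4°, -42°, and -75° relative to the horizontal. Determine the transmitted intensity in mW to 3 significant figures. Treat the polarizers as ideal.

I ≈ 60.6 mW

Unpolarized light through the first polarizer → I₁ = 864 mW/2 = 432 mW, polarized at 54°.
I₂ = I₁ · cos²(50°) = 432 · 0.4132 = 178.5 mW.
I₃ = I₂ · cos²(46°) = 178.5 · 0.4826 = 86.13 mW.
I₄ = I₃ · cos²(33°) = 86.13 · 0.7034 = 60.58 mW.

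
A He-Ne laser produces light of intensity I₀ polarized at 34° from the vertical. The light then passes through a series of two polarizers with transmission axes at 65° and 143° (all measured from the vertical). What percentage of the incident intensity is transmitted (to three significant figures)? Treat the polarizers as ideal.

I₁ = I₀ cos²(65° − 34°) = I₀ cos²(31°) = 0.7347 I₀.
I₂ = I₁ cos²(143° − 65°) = 0.7347 I₀ · cos²(78°) = 0.03176 I₀.
That is 3.176% of the incident intensity.

≈ 3.18%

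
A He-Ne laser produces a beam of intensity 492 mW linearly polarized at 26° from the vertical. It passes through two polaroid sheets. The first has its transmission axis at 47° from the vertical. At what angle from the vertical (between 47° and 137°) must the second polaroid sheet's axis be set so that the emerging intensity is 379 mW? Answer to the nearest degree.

θ ≈ 67°

I₁ = I₀ cos²(47° − 26°) = I₀ cos²(21°) = 0.8716 I₀.
Target fraction: 379 / 492 mW = 0.7703 of I₀.
Need I₂/I₀ = 0.7703, so cos²(θ − 47°) = 0.7703 / 0.8716 = 0.8838.
θ − 47° = arccos(√0.8838) = 19.9°, giving θ ≈ 47 + 19.9 = 66.9°.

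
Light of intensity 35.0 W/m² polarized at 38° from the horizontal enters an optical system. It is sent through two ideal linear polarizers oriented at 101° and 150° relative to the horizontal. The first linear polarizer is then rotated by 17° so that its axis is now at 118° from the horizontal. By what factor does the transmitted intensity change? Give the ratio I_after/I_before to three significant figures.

Before rotation:
By Malus's law, I₁ = I₀ cos²(101° − 38°) = I₀ cos²(63°) = 0.2061 I₀.
I₂ = I₁ cos²(150° − 101°) = 0.2061 I₀ · cos²(49°) = 0.08871 I₀.
After rotation:
I₁ = I₀ cos²(118° − 38°) = I₀ cos²(80°) = 0.03015 I₀.
I₂ = I₁ cos²(150° − 118°) = 0.03015 I₀ · cos²(32°) = 0.02169 I₀.
Ratio = 0.02169 / 0.08871 = 0.2445.

I_new/I_old ≈ 0.244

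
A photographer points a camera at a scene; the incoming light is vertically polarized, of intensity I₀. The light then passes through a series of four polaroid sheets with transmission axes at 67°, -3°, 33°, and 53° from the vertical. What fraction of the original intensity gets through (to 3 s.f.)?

≈ 0.0103 I₀

I₁ = I₀ cos²(67° − 0°) = I₀ cos²(67°) = 0.1527 I₀.
I₂ = I₁ cos²(-3° − 67°) = 0.1527 I₀ · cos²(70°) = 0.01786 I₀.
I₃ = I₂ cos²(33° + 3°) = 0.01786 I₀ · cos²(36°) = 0.01169 I₀.
I₄ = I₃ cos²(53° − 33°) = 0.01169 I₀ · cos²(20°) = 0.01032 I₀.
Transmitted fraction = 0.01032.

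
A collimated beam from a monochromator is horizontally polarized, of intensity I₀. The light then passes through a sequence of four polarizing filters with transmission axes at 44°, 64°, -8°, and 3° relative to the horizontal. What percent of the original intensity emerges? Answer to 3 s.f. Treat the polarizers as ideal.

≈ 4.20%

By Malus's law, I₁ = I₀ cos²(44° − 0°) = I₀ cos²(44°) = 0.5174 I₀.
I₂ = I₁ cos²(64° − 44°) = 0.5174 I₀ · cos²(20°) = 0.4569 I₀.
I₃ = I₂ cos²(-8° − 64°) = 0.4569 I₀ · cos²(72°) = 0.04363 I₀.
I₄ = I₃ cos²(3° + 8°) = 0.04363 I₀ · cos²(11°) = 0.04204 I₀.
That is 4.204% of the incident intensity.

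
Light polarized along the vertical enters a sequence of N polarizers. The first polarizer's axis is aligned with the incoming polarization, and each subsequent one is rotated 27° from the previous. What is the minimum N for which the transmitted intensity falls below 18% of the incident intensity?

N = 9

First polarizer is aligned with the polarization: full transmission.
Each further stage multiplies by cos²(27°) = 0.7939.
After N polarizers: T = 0.7939^(N−1). Require T < 0.18 ⇒ N−1 > ln(0.18)/ln(0.7939) = 7.43, so N−1 ≥ 8 and N = 9.
Check: N=9 gives T = 0.1578 < 0.18; N=8 gives T = 0.1988.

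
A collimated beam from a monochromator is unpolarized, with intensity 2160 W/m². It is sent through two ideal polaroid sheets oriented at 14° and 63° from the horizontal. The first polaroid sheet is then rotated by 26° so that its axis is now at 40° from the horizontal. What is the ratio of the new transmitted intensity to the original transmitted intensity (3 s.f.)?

I_new/I_old ≈ 1.97

Before rotation:
Unpolarized light through the first polarizer → I₁ = ½ I₀, now polarized at 14°.
I₂ = I₁ cos²(63° − 14°) = 0.5 I₀ · cos²(49°) = 0.2152 I₀.
After rotation:
Unpolarized light through the first polarizer → I₁ = ½ I₀, now polarized at 40°.
I₂ = I₁ cos²(63° − 40°) = 0.5 I₀ · cos²(23°) = 0.4237 I₀.
Ratio = 0.4237 / 0.2152 = 1.969.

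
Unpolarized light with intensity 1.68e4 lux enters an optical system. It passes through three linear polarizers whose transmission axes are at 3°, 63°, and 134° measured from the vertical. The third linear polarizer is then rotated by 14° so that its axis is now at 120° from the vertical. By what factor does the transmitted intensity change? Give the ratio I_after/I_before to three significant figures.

I_new/I_old ≈ 2.80

Before rotation:
Unpolarized light through the first polarizer → I₁ = ½ I₀, now polarized at 3°.
I₂ = I₁ cos²(63° − 3°) = 0.5 I₀ · cos²(60°) = 0.125 I₀.
I₃ = I₂ cos²(134° − 63°) = 0.125 I₀ · cos²(71°) = 0.01325 I₀.
After rotation:
Unpolarized light through the first polarizer → I₁ = ½ I₀, now polarized at 3°.
I₂ = I₁ cos²(63° − 3°) = 0.5 I₀ · cos²(60°) = 0.125 I₀.
I₃ = I₂ cos²(120° − 63°) = 0.125 I₀ · cos²(57°) = 0.03708 I₀.
Ratio = 0.03708 / 0.01325 = 2.799.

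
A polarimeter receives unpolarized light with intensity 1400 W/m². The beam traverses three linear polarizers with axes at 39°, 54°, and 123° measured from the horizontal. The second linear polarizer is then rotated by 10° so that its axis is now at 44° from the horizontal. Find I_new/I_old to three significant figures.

I_new/I_old ≈ 0.302

Before rotation:
Unpolarized light through the first polarizer → I₁ = ½ I₀, now polarized at 39°.
I₂ = I₁ cos²(54° − 39°) = 0.5 I₀ · cos²(15°) = 0.4665 I₀.
I₃ = I₂ cos²(123° − 54°) = 0.4665 I₀ · cos²(69°) = 0.05991 I₀.
After rotation:
Unpolarized light through the first polarizer → I₁ = ½ I₀, now polarized at 39°.
I₂ = I₁ cos²(44° − 39°) = 0.5 I₀ · cos²(5°) = 0.4962 I₀.
I₃ = I₂ cos²(123° − 44°) = 0.4962 I₀ · cos²(79°) = 0.01807 I₀.
Ratio = 0.01807 / 0.05991 = 0.3015.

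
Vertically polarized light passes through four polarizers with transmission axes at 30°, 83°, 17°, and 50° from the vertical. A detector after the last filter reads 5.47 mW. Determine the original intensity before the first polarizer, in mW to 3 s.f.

I₁ = I₀ cos²(30° − 0°) = I₀ cos²(30°) = 0.75 I₀.
I₂ = I₁ cos²(83° − 30°) = 0.75 I₀ · cos²(53°) = 0.2716 I₀.
I₃ = I₂ cos²(17° − 83°) = 0.2716 I₀ · cos²(66°) = 0.04494 I₀.
I₄ = I₃ cos²(50° − 17°) = 0.04494 I₀ · cos²(33°) = 0.03161 I₀.
So 5.47 mW = 0.03161 I₀, giving I₀ = 5.47/0.03161 = 173.1 mW.

I₀ ≈ 173 mW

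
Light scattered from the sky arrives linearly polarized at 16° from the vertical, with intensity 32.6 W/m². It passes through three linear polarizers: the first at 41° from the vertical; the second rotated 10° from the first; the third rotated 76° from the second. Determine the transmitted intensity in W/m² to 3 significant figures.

I₁ = 32.6 W/m² · cos²(25°) = 26.78 W/m².
I₂ = I₁ · cos²(10°) = 26.78 · 0.9698 = 25.97 W/m².
I₃ = I₂ · cos²(76°) = 25.97 · 0.05853 = 1.52 W/m².

I ≈ 1.52 W/m²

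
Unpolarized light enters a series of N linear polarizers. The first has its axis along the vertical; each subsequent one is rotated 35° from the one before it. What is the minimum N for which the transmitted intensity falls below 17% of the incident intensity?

First polarizer halves the unpolarized light: factor 1/2.
Each further stage multiplies by cos²(35°) = 0.671.
After N polarizers: T = 0.5·0.671^(N−1). Require T < 0.17 ⇒ N−1 > ln(0.17/0.5)/ln(0.671) = 2.70, so N−1 ≥ 3 and N = 4.
Check: N=4 gives T = 0.1511 < 0.17; N=3 gives T = 0.2251.

N = 4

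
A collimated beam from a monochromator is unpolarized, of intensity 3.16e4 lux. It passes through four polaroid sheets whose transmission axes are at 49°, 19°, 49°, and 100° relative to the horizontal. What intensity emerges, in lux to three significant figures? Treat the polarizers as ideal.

I ≈ 3520 lux

Unpolarized light through the first polarizer → I₁ = 3.16e4 lux/2 = 1.58e+04 lux, polarized at 49°.
I₂ = I₁ · cos²(30°) = 1.58e+04 · 0.75 = 1.185e+04 lux.
I₃ = I₂ · cos²(30°) = 1.185e+04 · 0.75 = 8888 lux.
I₄ = I₃ · cos²(51°) = 8888 · 0.396 = 3520 lux.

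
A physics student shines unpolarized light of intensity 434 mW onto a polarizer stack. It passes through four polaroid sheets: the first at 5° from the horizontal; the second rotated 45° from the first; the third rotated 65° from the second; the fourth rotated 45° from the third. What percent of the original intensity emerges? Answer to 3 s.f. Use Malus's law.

Unpolarized light through the first polarizer → I₁ = 434 mW/2 = 217 mW, polarized at 5°.
I₂ = I₁ · cos²(45°) = 217 · 0.5 = 108.5 mW.
I₃ = I₂ · cos²(65°) = 108.5 · 0.1786 = 19.38 mW.
I₄ = I₃ · cos²(45°) = 19.38 · 0.5 = 9.689 mW.
That is 2.233% of the incident intensity.

≈ 2.23%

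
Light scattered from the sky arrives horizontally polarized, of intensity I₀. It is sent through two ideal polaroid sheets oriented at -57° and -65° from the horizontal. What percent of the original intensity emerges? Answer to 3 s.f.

≈ 29.1%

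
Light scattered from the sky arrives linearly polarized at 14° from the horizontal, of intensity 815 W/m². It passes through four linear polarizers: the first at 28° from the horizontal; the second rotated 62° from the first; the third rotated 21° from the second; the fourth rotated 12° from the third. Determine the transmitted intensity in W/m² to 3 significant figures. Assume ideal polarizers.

I ≈ 141 W/m²

I₁ = 815 W/m² · cos²(14°) = 767.3 W/m².
I₂ = I₁ · cos²(62°) = 767.3 · 0.2204 = 169.1 W/m².
I₃ = I₂ · cos²(21°) = 169.1 · 0.8716 = 147.4 W/m².
I₄ = I₃ · cos²(12°) = 147.4 · 0.9568 = 141 W/m².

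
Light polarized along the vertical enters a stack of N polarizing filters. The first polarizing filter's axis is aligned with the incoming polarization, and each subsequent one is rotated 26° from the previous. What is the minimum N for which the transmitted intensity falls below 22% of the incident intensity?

First polarizer is aligned with the polarization: full transmission.
Each further stage multiplies by cos²(26°) = 0.8078.
After N polarizers: T = 0.8078^(N−1). Require T < 0.22 ⇒ N−1 > ln(0.22)/ln(0.8078) = 7.10, so N−1 ≥ 8 and N = 9.
Check: N=9 gives T = 0.1814 < 0.22; N=8 gives T = 0.2245.

N = 9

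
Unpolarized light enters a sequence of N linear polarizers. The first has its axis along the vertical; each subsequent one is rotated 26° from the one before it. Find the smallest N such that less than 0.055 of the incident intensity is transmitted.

First polarizer halves the unpolarized light: factor 1/2.
Each further stage multiplies by cos²(26°) = 0.8078.
After N polarizers: T = 0.5·0.8078^(N−1). Require T < 0.055 ⇒ N−1 > ln(0.055/0.5)/ln(0.8078) = 10.34, so N−1 ≥ 11 and N = 12.
Check: N=12 gives T = 0.04781 < 0.055; N=11 gives T = 0.05918.

N = 12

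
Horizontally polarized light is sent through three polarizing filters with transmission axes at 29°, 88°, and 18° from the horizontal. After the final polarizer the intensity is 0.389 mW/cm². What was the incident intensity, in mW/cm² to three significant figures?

I₁ = I₀ cos²(29° − 0°) = I₀ cos²(29°) = 0.765 I₀.
I₂ = I₁ cos²(88° − 29°) = 0.765 I₀ · cos²(59°) = 0.2029 I₀.
I₃ = I₂ cos²(18° − 88°) = 0.2029 I₀ · cos²(70°) = 0.02374 I₀.
So 0.389 mW/cm² = 0.02374 I₀, giving I₀ = 0.389/0.02374 = 16.39 mW/cm².

I₀ ≈ 16.4 mW/cm²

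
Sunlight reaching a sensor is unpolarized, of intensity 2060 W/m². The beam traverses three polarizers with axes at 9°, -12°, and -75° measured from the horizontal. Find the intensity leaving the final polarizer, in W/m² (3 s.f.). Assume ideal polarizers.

I ≈ 185 W/m²

Unpolarized light through the first polarizer → I₁ = 2060 W/m²/2 = 1030 W/m², polarized at 9°.
I₂ = I₁ · cos²(21°) = 1030 · 0.8716 = 897.7 W/m².
I₃ = I₂ · cos²(63°) = 897.7 · 0.2061 = 185 W/m².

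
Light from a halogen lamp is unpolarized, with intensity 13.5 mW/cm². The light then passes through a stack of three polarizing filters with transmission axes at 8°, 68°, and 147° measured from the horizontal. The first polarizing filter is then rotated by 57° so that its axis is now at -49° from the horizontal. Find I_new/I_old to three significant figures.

I_new/I_old ≈ 0.824

Before rotation:
Unpolarized light through the first polarizer → I₁ = ½ I₀, now polarized at 8°.
I₂ = I₁ cos²(68° − 8°) = 0.5 I₀ · cos²(60°) = 0.125 I₀.
I₃ = I₂ cos²(147° − 68°) = 0.125 I₀ · cos²(79°) = 0.004551 I₀.
After rotation:
Unpolarized light through the first polarizer → I₁ = ½ I₀, now polarized at -49°.
Angle between axes 1 and 2: 63°. I₂ = 0.5 I₀ · cos²(63°) = 0.1031 I₀.
I₃ = I₂ cos²(147° − 68°) = 0.1031 I₀ · cos²(79°) = 0.003752 I₀.
Ratio = 0.003752 / 0.004551 = 0.8244.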